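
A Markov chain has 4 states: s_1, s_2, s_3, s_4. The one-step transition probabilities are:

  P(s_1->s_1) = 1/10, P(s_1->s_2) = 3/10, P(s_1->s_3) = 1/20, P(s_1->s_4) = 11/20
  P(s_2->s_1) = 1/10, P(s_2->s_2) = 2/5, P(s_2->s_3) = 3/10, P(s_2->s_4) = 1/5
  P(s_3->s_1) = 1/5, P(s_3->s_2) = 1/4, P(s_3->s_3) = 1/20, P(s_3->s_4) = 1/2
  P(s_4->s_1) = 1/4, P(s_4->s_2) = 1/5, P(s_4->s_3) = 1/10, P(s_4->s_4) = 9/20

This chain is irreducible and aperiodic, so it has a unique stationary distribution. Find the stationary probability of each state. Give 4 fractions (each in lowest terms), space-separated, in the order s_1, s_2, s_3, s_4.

Answer: 1354/7751 2175/7751 1088/7751 3134/7751

Derivation:
The stationary distribution satisfies pi = pi * P, i.e.:
  pi_s_1 = 1/10*pi_s_1 + 1/10*pi_s_2 + 1/5*pi_s_3 + 1/4*pi_s_4
  pi_s_2 = 3/10*pi_s_1 + 2/5*pi_s_2 + 1/4*pi_s_3 + 1/5*pi_s_4
  pi_s_3 = 1/20*pi_s_1 + 3/10*pi_s_2 + 1/20*pi_s_3 + 1/10*pi_s_4
  pi_s_4 = 11/20*pi_s_1 + 1/5*pi_s_2 + 1/2*pi_s_3 + 9/20*pi_s_4
with normalization: pi_s_1 + pi_s_2 + pi_s_3 + pi_s_4 = 1.

Using the first 3 balance equations plus normalization, the linear system A*pi = b is:
  [-9/10, 1/10, 1/5, 1/4] . pi = 0
  [3/10, -3/5, 1/4, 1/5] . pi = 0
  [1/20, 3/10, -19/20, 1/10] . pi = 0
  [1, 1, 1, 1] . pi = 1

Solving yields:
  pi_s_1 = 1354/7751
  pi_s_2 = 2175/7751
  pi_s_3 = 1088/7751
  pi_s_4 = 3134/7751

Verification (pi * P):
  1354/7751*1/10 + 2175/7751*1/10 + 1088/7751*1/5 + 3134/7751*1/4 = 1354/7751 = pi_s_1  (ok)
  1354/7751*3/10 + 2175/7751*2/5 + 1088/7751*1/4 + 3134/7751*1/5 = 2175/7751 = pi_s_2  (ok)
  1354/7751*1/20 + 2175/7751*3/10 + 1088/7751*1/20 + 3134/7751*1/10 = 1088/7751 = pi_s_3  (ok)
  1354/7751*11/20 + 2175/7751*1/5 + 1088/7751*1/2 + 3134/7751*9/20 = 3134/7751 = pi_s_4  (ok)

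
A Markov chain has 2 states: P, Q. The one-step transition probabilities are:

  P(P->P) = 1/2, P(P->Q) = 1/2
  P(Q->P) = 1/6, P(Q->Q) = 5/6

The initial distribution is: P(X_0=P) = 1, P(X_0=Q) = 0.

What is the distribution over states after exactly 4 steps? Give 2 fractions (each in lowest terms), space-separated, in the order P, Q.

Propagating the distribution step by step (d_{t+1} = d_t * P):
d_0 = (P=1, Q=0)
  d_1[P] = 1*1/2 + 0*1/6 = 1/2
  d_1[Q] = 1*1/2 + 0*5/6 = 1/2
d_1 = (P=1/2, Q=1/2)
  d_2[P] = 1/2*1/2 + 1/2*1/6 = 1/3
  d_2[Q] = 1/2*1/2 + 1/2*5/6 = 2/3
d_2 = (P=1/3, Q=2/3)
  d_3[P] = 1/3*1/2 + 2/3*1/6 = 5/18
  d_3[Q] = 1/3*1/2 + 2/3*5/6 = 13/18
d_3 = (P=5/18, Q=13/18)
  d_4[P] = 5/18*1/2 + 13/18*1/6 = 7/27
  d_4[Q] = 5/18*1/2 + 13/18*5/6 = 20/27
d_4 = (P=7/27, Q=20/27)

Answer: 7/27 20/27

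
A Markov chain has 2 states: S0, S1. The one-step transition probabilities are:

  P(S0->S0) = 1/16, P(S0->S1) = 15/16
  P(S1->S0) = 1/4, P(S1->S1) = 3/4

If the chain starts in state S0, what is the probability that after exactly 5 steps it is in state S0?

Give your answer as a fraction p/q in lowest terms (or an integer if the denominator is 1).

Answer: 220561/1048576

Derivation:
Computing P^5 by repeated multiplication:
P^1 =
  S0: [1/16, 15/16]
  S1: [1/4, 3/4]
P^2 =
  S0: [61/256, 195/256]
  S1: [13/64, 51/64]
P^3 =
  S0: [841/4096, 3255/4096]
  S1: [217/1024, 807/1024]
P^4 =
  S0: [13861/65536, 51675/65536]
  S1: [3445/16384, 12939/16384]
P^5 =
  S0: [220561/1048576, 828015/1048576]
  S1: [55201/262144, 206943/262144]

(P^5)[S0 -> S0] = 220561/1048576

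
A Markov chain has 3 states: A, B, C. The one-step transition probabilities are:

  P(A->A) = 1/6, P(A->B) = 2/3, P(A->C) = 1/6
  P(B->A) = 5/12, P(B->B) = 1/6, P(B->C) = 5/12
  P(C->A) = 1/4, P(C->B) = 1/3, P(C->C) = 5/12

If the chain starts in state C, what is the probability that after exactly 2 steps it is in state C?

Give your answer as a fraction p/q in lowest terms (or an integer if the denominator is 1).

Computing P^2 by repeated multiplication:
P^1 =
  A: [1/6, 2/3, 1/6]
  B: [5/12, 1/6, 5/12]
  C: [1/4, 1/3, 5/12]
P^2 =
  A: [25/72, 5/18, 3/8]
  B: [35/144, 4/9, 5/16]
  C: [41/144, 13/36, 17/48]

(P^2)[C -> C] = 17/48

Answer: 17/48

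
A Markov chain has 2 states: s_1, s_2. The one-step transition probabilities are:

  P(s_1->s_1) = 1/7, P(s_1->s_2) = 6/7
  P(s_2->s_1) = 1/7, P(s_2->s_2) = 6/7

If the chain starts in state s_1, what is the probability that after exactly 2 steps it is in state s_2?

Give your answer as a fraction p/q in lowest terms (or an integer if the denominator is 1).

Answer: 6/7

Derivation:
Computing P^2 by repeated multiplication:
P^1 =
  s_1: [1/7, 6/7]
  s_2: [1/7, 6/7]
P^2 =
  s_1: [1/7, 6/7]
  s_2: [1/7, 6/7]

(P^2)[s_1 -> s_2] = 6/7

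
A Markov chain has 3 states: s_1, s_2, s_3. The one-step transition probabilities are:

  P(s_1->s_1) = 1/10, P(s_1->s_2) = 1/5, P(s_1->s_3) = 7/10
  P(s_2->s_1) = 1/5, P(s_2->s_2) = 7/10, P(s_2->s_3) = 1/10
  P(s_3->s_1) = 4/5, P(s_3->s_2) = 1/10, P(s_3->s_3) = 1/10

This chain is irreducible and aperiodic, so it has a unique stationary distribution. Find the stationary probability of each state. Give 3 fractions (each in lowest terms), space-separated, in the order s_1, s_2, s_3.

The stationary distribution satisfies pi = pi * P, i.e.:
  pi_s_1 = 1/10*pi_s_1 + 1/5*pi_s_2 + 4/5*pi_s_3
  pi_s_2 = 1/5*pi_s_1 + 7/10*pi_s_2 + 1/10*pi_s_3
  pi_s_3 = 7/10*pi_s_1 + 1/10*pi_s_2 + 1/10*pi_s_3
with normalization: pi_s_1 + pi_s_2 + pi_s_3 = 1.

Using the first 2 balance equations plus normalization, the linear system A*pi = b is:
  [-9/10, 1/5, 4/5] . pi = 0
  [1/5, -3/10, 1/10] . pi = 0
  [1, 1, 1] . pi = 1

Solving yields:
  pi_s_1 = 13/37
  pi_s_2 = 25/74
  pi_s_3 = 23/74

Verification (pi * P):
  13/37*1/10 + 25/74*1/5 + 23/74*4/5 = 13/37 = pi_s_1  (ok)
  13/37*1/5 + 25/74*7/10 + 23/74*1/10 = 25/74 = pi_s_2  (ok)
  13/37*7/10 + 25/74*1/10 + 23/74*1/10 = 23/74 = pi_s_3  (ok)

Answer: 13/37 25/74 23/74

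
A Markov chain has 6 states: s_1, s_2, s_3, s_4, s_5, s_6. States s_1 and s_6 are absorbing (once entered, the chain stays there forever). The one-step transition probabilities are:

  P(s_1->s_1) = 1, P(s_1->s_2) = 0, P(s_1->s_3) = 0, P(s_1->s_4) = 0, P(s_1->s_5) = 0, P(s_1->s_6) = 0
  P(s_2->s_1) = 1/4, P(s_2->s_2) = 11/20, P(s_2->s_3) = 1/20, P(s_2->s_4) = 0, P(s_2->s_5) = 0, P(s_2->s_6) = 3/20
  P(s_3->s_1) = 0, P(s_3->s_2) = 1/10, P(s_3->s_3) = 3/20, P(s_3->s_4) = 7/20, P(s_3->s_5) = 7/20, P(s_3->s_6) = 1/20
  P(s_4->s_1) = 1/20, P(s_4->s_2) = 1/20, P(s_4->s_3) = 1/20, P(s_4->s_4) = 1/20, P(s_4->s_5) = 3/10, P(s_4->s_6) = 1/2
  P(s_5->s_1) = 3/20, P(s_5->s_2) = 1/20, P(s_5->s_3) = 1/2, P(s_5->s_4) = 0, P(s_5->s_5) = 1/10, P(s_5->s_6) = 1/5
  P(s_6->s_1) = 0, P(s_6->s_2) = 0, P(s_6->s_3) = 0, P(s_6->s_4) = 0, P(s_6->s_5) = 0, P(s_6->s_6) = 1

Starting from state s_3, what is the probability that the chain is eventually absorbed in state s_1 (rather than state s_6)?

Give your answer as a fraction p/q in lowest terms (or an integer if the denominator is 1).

Answer: 10784/34457

Derivation:
Let a_i = P(absorbed in s_1 | start in state i).
Boundary conditions: a_s_1 = 1, a_s_6 = 0.
For each transient state i, a_i = sum_j P(i->j) * a_j:
  a_s_2 = 1/4*a_s_1 + 11/20*a_s_2 + 1/20*a_s_3 + 0*a_s_4 + 0*a_s_5 + 3/20*a_s_6
  a_s_3 = 0*a_s_1 + 1/10*a_s_2 + 3/20*a_s_3 + 7/20*a_s_4 + 7/20*a_s_5 + 1/20*a_s_6
  a_s_4 = 1/20*a_s_1 + 1/20*a_s_2 + 1/20*a_s_3 + 1/20*a_s_4 + 3/10*a_s_5 + 1/2*a_s_6
  a_s_5 = 3/20*a_s_1 + 1/20*a_s_2 + 1/2*a_s_3 + 0*a_s_4 + 1/10*a_s_5 + 1/5*a_s_6

Substituting a_s_1 = 1 and a_s_6 = 0, rearrange to (I - Q) a = r where r[i] = P(i -> s_1):
  [9/20, -1/20, 0, 0] . (a_s_2, a_s_3, a_s_4, a_s_5) = 1/4
  [-1/10, 17/20, -7/20, -7/20] . (a_s_2, a_s_3, a_s_4, a_s_5) = 0
  [-1/20, -1/20, 19/20, -3/10] . (a_s_2, a_s_3, a_s_4, a_s_5) = 1/20
  [-1/20, -1/2, 0, 9/10] . (a_s_2, a_s_3, a_s_4, a_s_5) = 3/20

Solving yields:
  a_s_2 = 20341/34457
  a_s_3 = 10784/34457
  a_s_4 = 7514/34457
  a_s_5 = 12864/34457

Starting state is s_3, so the absorption probability is a_s_3 = 10784/34457.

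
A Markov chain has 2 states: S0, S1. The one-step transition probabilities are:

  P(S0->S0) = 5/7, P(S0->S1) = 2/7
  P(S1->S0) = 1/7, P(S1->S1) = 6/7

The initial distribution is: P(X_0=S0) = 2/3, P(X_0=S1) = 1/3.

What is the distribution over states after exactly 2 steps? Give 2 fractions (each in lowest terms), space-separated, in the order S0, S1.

Propagating the distribution step by step (d_{t+1} = d_t * P):
d_0 = (S0=2/3, S1=1/3)
  d_1[S0] = 2/3*5/7 + 1/3*1/7 = 11/21
  d_1[S1] = 2/3*2/7 + 1/3*6/7 = 10/21
d_1 = (S0=11/21, S1=10/21)
  d_2[S0] = 11/21*5/7 + 10/21*1/7 = 65/147
  d_2[S1] = 11/21*2/7 + 10/21*6/7 = 82/147
d_2 = (S0=65/147, S1=82/147)

Answer: 65/147 82/147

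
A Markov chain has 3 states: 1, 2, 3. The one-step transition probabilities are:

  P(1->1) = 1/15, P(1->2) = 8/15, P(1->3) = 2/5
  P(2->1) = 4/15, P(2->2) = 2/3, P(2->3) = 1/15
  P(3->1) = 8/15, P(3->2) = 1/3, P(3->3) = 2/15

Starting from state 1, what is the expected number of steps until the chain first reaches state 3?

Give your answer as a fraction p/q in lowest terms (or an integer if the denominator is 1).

Let h_i = expected steps to first reach 3 from state i.
Boundary: h_3 = 0.
First-step equations for the other states:
  h_1 = 1 + 1/15*h_1 + 8/15*h_2 + 2/5*h_3
  h_2 = 1 + 4/15*h_1 + 2/3*h_2 + 1/15*h_3

Substituting h_3 = 0 and rearranging gives the linear system (I - Q) h = 1:
  [14/15, -8/15] . (h_1, h_2) = 1
  [-4/15, 1/3] . (h_1, h_2) = 1

Solving yields:
  h_1 = 195/38
  h_2 = 135/19

Starting state is 1, so the expected hitting time is h_1 = 195/38.

Answer: 195/38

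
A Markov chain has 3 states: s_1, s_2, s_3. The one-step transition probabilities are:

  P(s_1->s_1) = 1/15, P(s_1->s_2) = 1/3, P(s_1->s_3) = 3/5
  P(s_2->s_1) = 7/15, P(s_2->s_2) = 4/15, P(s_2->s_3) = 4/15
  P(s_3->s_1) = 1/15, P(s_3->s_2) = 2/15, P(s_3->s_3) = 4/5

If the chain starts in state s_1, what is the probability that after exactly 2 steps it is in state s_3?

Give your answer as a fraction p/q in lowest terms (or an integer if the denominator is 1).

Computing P^2 by repeated multiplication:
P^1 =
  s_1: [1/15, 1/3, 3/5]
  s_2: [7/15, 4/15, 4/15]
  s_3: [1/15, 2/15, 4/5]
P^2 =
  s_1: [1/5, 43/225, 137/225]
  s_2: [13/75, 59/225, 127/225]
  s_3: [3/25, 37/225, 161/225]

(P^2)[s_1 -> s_3] = 137/225

Answer: 137/225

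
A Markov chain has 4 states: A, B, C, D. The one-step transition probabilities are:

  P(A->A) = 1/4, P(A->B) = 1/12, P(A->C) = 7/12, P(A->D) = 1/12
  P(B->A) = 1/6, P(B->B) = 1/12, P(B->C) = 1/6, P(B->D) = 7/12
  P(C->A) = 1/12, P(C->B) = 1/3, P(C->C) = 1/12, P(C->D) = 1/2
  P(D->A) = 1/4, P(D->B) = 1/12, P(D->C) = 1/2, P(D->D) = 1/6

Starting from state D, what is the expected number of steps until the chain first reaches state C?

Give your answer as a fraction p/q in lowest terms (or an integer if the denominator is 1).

Answer: 1728/851

Derivation:
Let h_i = expected steps to first reach C from state i.
Boundary: h_C = 0.
First-step equations for the other states:
  h_A = 1 + 1/4*h_A + 1/12*h_B + 7/12*h_C + 1/12*h_D
  h_B = 1 + 1/6*h_A + 1/12*h_B + 1/6*h_C + 7/12*h_D
  h_D = 1 + 1/4*h_A + 1/12*h_B + 1/2*h_C + 1/6*h_D

Substituting h_C = 0 and rearranging gives the linear system (I - Q) h = 1:
  [3/4, -1/12, -1/12] . (h_A, h_B, h_D) = 1
  [-1/6, 11/12, -7/12] . (h_A, h_B, h_D) = 1
  [-1/4, -1/12, 5/6] . (h_A, h_B, h_D) = 1

Solving yields:
  h_A = 1584/851
  h_B = 2316/851
  h_D = 1728/851

Starting state is D, so the expected hitting time is h_D = 1728/851.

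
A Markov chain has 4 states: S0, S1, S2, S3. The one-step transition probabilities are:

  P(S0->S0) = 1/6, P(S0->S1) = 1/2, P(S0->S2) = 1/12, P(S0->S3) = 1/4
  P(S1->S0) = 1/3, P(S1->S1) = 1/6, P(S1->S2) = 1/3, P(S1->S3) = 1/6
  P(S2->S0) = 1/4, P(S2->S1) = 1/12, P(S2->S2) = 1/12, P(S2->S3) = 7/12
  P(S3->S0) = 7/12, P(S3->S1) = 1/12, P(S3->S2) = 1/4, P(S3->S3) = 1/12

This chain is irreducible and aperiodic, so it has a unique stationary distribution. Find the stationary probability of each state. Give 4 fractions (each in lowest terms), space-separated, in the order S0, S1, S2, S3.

The stationary distribution satisfies pi = pi * P, i.e.:
  pi_S0 = 1/6*pi_S0 + 1/3*pi_S1 + 1/4*pi_S2 + 7/12*pi_S3
  pi_S1 = 1/2*pi_S0 + 1/6*pi_S1 + 1/12*pi_S2 + 1/12*pi_S3
  pi_S2 = 1/12*pi_S0 + 1/3*pi_S1 + 1/12*pi_S2 + 1/4*pi_S3
  pi_S3 = 1/4*pi_S0 + 1/6*pi_S1 + 7/12*pi_S2 + 1/12*pi_S3
with normalization: pi_S0 + pi_S1 + pi_S2 + pi_S3 = 1.

Using the first 3 balance equations plus normalization, the linear system A*pi = b is:
  [-5/6, 1/3, 1/4, 7/12] . pi = 0
  [1/2, -5/6, 1/12, 1/12] . pi = 0
  [1/12, 1/3, -11/12, 1/4] . pi = 0
  [1, 1, 1, 1] . pi = 1

Solving yields:
  pi_S0 = 15/46
  pi_S1 = 11/46
  pi_S2 = 17/92
  pi_S3 = 1/4

Verification (pi * P):
  15/46*1/6 + 11/46*1/3 + 17/92*1/4 + 1/4*7/12 = 15/46 = pi_S0  (ok)
  15/46*1/2 + 11/46*1/6 + 17/92*1/12 + 1/4*1/12 = 11/46 = pi_S1  (ok)
  15/46*1/12 + 11/46*1/3 + 17/92*1/12 + 1/4*1/4 = 17/92 = pi_S2  (ok)
  15/46*1/4 + 11/46*1/6 + 17/92*7/12 + 1/4*1/12 = 1/4 = pi_S3  (ok)

Answer: 15/46 11/46 17/92 1/4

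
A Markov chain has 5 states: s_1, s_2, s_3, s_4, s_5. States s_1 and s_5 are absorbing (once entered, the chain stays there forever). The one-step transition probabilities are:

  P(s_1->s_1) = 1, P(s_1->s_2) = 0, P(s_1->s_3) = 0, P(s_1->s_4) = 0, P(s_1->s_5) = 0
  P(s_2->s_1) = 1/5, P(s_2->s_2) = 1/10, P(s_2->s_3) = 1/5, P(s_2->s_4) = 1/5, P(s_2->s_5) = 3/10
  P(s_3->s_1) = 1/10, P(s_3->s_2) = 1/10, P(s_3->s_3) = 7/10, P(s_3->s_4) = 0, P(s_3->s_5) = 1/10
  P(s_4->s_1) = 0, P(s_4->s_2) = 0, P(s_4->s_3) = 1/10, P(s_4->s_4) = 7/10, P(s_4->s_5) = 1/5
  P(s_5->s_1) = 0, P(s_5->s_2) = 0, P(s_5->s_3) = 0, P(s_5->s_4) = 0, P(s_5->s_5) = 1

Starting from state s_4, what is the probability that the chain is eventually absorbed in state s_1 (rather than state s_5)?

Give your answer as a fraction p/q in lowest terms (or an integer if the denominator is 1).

Answer: 11/73

Derivation:
Let a_i = P(absorbed in s_1 | start in state i).
Boundary conditions: a_s_1 = 1, a_s_5 = 0.
For each transient state i, a_i = sum_j P(i->j) * a_j:
  a_s_2 = 1/5*a_s_1 + 1/10*a_s_2 + 1/5*a_s_3 + 1/5*a_s_4 + 3/10*a_s_5
  a_s_3 = 1/10*a_s_1 + 1/10*a_s_2 + 7/10*a_s_3 + 0*a_s_4 + 1/10*a_s_5
  a_s_4 = 0*a_s_1 + 0*a_s_2 + 1/10*a_s_3 + 7/10*a_s_4 + 1/5*a_s_5

Substituting a_s_1 = 1 and a_s_5 = 0, rearrange to (I - Q) a = r where r[i] = P(i -> s_1):
  [9/10, -1/5, -1/5] . (a_s_2, a_s_3, a_s_4) = 1/5
  [-1/10, 3/10, 0] . (a_s_2, a_s_3, a_s_4) = 1/10
  [0, -1/10, 3/10] . (a_s_2, a_s_3, a_s_4) = 0

Solving yields:
  a_s_2 = 26/73
  a_s_3 = 33/73
  a_s_4 = 11/73

Starting state is s_4, so the absorption probability is a_s_4 = 11/73.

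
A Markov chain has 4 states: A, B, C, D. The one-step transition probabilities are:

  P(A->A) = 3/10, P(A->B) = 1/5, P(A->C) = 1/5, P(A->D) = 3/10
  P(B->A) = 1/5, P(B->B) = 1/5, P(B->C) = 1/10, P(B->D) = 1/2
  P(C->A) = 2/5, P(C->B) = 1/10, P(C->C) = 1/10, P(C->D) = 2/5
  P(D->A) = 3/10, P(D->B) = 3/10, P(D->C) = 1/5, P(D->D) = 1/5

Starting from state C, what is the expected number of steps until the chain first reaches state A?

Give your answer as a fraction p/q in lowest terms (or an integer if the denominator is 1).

Answer: 1060/347

Derivation:
Let h_i = expected steps to first reach A from state i.
Boundary: h_A = 0.
First-step equations for the other states:
  h_B = 1 + 1/5*h_A + 1/5*h_B + 1/10*h_C + 1/2*h_D
  h_C = 1 + 2/5*h_A + 1/10*h_B + 1/10*h_C + 2/5*h_D
  h_D = 1 + 3/10*h_A + 3/10*h_B + 1/5*h_C + 1/5*h_D

Substituting h_A = 0 and rearranging gives the linear system (I - Q) h = 1:
  [4/5, -1/10, -1/2] . (h_B, h_C, h_D) = 1
  [-1/10, 9/10, -2/5] . (h_B, h_C, h_D) = 1
  [-3/10, -1/5, 4/5] . (h_B, h_C, h_D) = 1

Solving yields:
  h_B = 1310/347
  h_C = 1060/347
  h_D = 1190/347

Starting state is C, so the expected hitting time is h_C = 1060/347.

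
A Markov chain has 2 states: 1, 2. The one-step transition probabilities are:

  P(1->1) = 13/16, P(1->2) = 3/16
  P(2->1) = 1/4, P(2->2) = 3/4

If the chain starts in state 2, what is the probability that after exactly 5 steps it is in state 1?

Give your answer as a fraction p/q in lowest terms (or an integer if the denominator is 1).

Computing P^5 by repeated multiplication:
P^1 =
  1: [13/16, 3/16]
  2: [1/4, 3/4]
P^2 =
  1: [181/256, 75/256]
  2: [25/64, 39/64]
P^3 =
  1: [2653/4096, 1443/4096]
  2: [481/1024, 543/1024]
P^4 =
  1: [40261/65536, 25275/65536]
  2: [8425/16384, 7959/16384]
P^5 =
  1: [624493/1048576, 424083/1048576]
  2: [141361/262144, 120783/262144]

(P^5)[2 -> 1] = 141361/262144

Answer: 141361/262144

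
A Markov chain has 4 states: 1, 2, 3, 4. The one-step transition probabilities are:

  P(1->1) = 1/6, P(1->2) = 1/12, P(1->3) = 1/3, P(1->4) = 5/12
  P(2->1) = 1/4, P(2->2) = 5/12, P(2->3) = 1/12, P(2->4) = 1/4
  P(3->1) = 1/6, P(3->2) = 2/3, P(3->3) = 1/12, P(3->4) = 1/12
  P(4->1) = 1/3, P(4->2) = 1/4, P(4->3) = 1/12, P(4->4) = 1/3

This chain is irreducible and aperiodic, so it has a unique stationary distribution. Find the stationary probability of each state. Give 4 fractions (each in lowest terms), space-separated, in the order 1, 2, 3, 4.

The stationary distribution satisfies pi = pi * P, i.e.:
  pi_1 = 1/6*pi_1 + 1/4*pi_2 + 1/6*pi_3 + 1/3*pi_4
  pi_2 = 1/12*pi_1 + 5/12*pi_2 + 2/3*pi_3 + 1/4*pi_4
  pi_3 = 1/3*pi_1 + 1/12*pi_2 + 1/12*pi_3 + 1/12*pi_4
  pi_4 = 5/12*pi_1 + 1/4*pi_2 + 1/12*pi_3 + 1/3*pi_4
with normalization: pi_1 + pi_2 + pi_3 + pi_4 = 1.

Using the first 3 balance equations plus normalization, the linear system A*pi = b is:
  [-5/6, 1/4, 1/6, 1/3] . pi = 0
  [1/12, -7/12, 2/3, 1/4] . pi = 0
  [1/3, 1/12, -11/12, 1/12] . pi = 0
  [1, 1, 1, 1] . pi = 1

Solving yields:
  pi_1 = 419/1731
  pi_2 = 560/1731
  pi_3 = 83/577
  pi_4 = 503/1731

Verification (pi * P):
  419/1731*1/6 + 560/1731*1/4 + 83/577*1/6 + 503/1731*1/3 = 419/1731 = pi_1  (ok)
  419/1731*1/12 + 560/1731*5/12 + 83/577*2/3 + 503/1731*1/4 = 560/1731 = pi_2  (ok)
  419/1731*1/3 + 560/1731*1/12 + 83/577*1/12 + 503/1731*1/12 = 83/577 = pi_3  (ok)
  419/1731*5/12 + 560/1731*1/4 + 83/577*1/12 + 503/1731*1/3 = 503/1731 = pi_4  (ok)

Answer: 419/1731 560/1731 83/577 503/1731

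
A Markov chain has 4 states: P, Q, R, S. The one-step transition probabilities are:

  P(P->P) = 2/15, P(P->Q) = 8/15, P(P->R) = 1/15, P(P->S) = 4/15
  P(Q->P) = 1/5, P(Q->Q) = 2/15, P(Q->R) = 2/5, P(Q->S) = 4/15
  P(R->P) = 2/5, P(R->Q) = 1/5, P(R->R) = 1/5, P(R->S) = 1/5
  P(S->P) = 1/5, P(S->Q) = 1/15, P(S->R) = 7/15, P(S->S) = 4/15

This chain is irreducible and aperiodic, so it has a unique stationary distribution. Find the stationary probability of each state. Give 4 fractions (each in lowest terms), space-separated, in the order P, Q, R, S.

The stationary distribution satisfies pi = pi * P, i.e.:
  pi_P = 2/15*pi_P + 1/5*pi_Q + 2/5*pi_R + 1/5*pi_S
  pi_Q = 8/15*pi_P + 2/15*pi_Q + 1/5*pi_R + 1/15*pi_S
  pi_R = 1/15*pi_P + 2/5*pi_Q + 1/5*pi_R + 7/15*pi_S
  pi_S = 4/15*pi_P + 4/15*pi_Q + 1/5*pi_R + 4/15*pi_S
with normalization: pi_P + pi_Q + pi_R + pi_S = 1.

Using the first 3 balance equations plus normalization, the linear system A*pi = b is:
  [-13/15, 1/5, 2/5, 1/5] . pi = 0
  [8/15, -13/15, 1/5, 1/15] . pi = 0
  [1/15, 2/5, -4/5, 7/15] . pi = 0
  [1, 1, 1, 1] . pi = 1

Solving yields:
  pi_P = 1095/4561
  pi_Q = 1056/4561
  pi_R = 1279/4561
  pi_S = 1131/4561

Verification (pi * P):
  1095/4561*2/15 + 1056/4561*1/5 + 1279/4561*2/5 + 1131/4561*1/5 = 1095/4561 = pi_P  (ok)
  1095/4561*8/15 + 1056/4561*2/15 + 1279/4561*1/5 + 1131/4561*1/15 = 1056/4561 = pi_Q  (ok)
  1095/4561*1/15 + 1056/4561*2/5 + 1279/4561*1/5 + 1131/4561*7/15 = 1279/4561 = pi_R  (ok)
  1095/4561*4/15 + 1056/4561*4/15 + 1279/4561*1/5 + 1131/4561*4/15 = 1131/4561 = pi_S  (ok)

Answer: 1095/4561 1056/4561 1279/4561 1131/4561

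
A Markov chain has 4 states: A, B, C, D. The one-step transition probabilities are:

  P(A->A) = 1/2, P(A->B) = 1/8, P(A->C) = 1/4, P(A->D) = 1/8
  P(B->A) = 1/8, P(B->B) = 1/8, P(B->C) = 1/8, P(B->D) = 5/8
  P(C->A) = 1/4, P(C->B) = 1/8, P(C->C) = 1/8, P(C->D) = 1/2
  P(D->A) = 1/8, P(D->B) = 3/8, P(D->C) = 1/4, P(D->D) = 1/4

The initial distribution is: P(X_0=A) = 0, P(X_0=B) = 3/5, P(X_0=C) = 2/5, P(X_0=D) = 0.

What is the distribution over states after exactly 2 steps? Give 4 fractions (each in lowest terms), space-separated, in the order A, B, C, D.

Propagating the distribution step by step (d_{t+1} = d_t * P):
d_0 = (A=0, B=3/5, C=2/5, D=0)
  d_1[A] = 0*1/2 + 3/5*1/8 + 2/5*1/4 + 0*1/8 = 7/40
  d_1[B] = 0*1/8 + 3/5*1/8 + 2/5*1/8 + 0*3/8 = 1/8
  d_1[C] = 0*1/4 + 3/5*1/8 + 2/5*1/8 + 0*1/4 = 1/8
  d_1[D] = 0*1/8 + 3/5*5/8 + 2/5*1/2 + 0*1/4 = 23/40
d_1 = (A=7/40, B=1/8, C=1/8, D=23/40)
  d_2[A] = 7/40*1/2 + 1/8*1/8 + 1/8*1/4 + 23/40*1/8 = 33/160
  d_2[B] = 7/40*1/8 + 1/8*1/8 + 1/8*1/8 + 23/40*3/8 = 43/160
  d_2[C] = 7/40*1/4 + 1/8*1/8 + 1/8*1/8 + 23/40*1/4 = 7/32
  d_2[D] = 7/40*1/8 + 1/8*5/8 + 1/8*1/2 + 23/40*1/4 = 49/160
d_2 = (A=33/160, B=43/160, C=7/32, D=49/160)

Answer: 33/160 43/160 7/32 49/160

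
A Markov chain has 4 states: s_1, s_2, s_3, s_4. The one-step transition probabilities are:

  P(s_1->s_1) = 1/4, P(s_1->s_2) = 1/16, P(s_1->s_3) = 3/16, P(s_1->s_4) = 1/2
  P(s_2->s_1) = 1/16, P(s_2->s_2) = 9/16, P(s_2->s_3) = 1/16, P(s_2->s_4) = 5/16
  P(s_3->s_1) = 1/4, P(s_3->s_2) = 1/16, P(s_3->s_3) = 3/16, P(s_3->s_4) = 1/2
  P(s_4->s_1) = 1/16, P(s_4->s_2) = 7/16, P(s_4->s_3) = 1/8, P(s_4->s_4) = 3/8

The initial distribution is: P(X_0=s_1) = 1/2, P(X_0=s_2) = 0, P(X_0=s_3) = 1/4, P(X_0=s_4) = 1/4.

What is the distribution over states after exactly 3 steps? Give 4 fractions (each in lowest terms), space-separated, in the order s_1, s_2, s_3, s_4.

Propagating the distribution step by step (d_{t+1} = d_t * P):
d_0 = (s_1=1/2, s_2=0, s_3=1/4, s_4=1/4)
  d_1[s_1] = 1/2*1/4 + 0*1/16 + 1/4*1/4 + 1/4*1/16 = 13/64
  d_1[s_2] = 1/2*1/16 + 0*9/16 + 1/4*1/16 + 1/4*7/16 = 5/32
  d_1[s_3] = 1/2*3/16 + 0*1/16 + 1/4*3/16 + 1/4*1/8 = 11/64
  d_1[s_4] = 1/2*1/2 + 0*5/16 + 1/4*1/2 + 1/4*3/8 = 15/32
d_1 = (s_1=13/64, s_2=5/32, s_3=11/64, s_4=15/32)
  d_2[s_1] = 13/64*1/4 + 5/32*1/16 + 11/64*1/4 + 15/32*1/16 = 17/128
  d_2[s_2] = 13/64*1/16 + 5/32*9/16 + 11/64*1/16 + 15/32*7/16 = 81/256
  d_2[s_3] = 13/64*3/16 + 5/32*1/16 + 11/64*3/16 + 15/32*1/8 = 71/512
  d_2[s_4] = 13/64*1/2 + 5/32*5/16 + 11/64*1/2 + 15/32*3/8 = 211/512
d_2 = (s_1=17/128, s_2=81/256, s_3=71/512, s_4=211/512)
  d_3[s_1] = 17/128*1/4 + 81/256*1/16 + 71/512*1/4 + 211/512*1/16 = 929/8192
  d_3[s_2] = 17/128*1/16 + 81/256*9/16 + 71/512*1/16 + 211/512*7/16 = 1537/4096
  d_3[s_3] = 17/128*3/16 + 81/256*1/16 + 71/512*3/16 + 211/512*1/8 = 1001/8192
  d_3[s_4] = 17/128*1/2 + 81/256*5/16 + 71/512*1/2 + 211/512*3/8 = 797/2048
d_3 = (s_1=929/8192, s_2=1537/4096, s_3=1001/8192, s_4=797/2048)

Answer: 929/8192 1537/4096 1001/8192 797/2048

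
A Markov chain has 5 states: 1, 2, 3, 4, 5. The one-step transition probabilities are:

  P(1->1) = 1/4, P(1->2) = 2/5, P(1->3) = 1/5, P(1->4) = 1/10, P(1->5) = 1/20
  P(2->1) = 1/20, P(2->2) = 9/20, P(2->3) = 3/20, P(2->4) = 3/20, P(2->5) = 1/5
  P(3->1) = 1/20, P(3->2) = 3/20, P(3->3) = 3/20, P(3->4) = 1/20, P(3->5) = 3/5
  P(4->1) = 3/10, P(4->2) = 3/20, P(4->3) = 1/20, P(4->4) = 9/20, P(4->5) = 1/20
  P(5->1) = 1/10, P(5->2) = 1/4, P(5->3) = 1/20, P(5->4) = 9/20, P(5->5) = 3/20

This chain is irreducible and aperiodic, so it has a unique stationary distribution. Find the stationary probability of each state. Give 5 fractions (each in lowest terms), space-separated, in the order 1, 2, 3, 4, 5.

Answer: 4207/27113 7988/27113 3095/27113 7094/27113 4729/27113

Derivation:
The stationary distribution satisfies pi = pi * P, i.e.:
  pi_1 = 1/4*pi_1 + 1/20*pi_2 + 1/20*pi_3 + 3/10*pi_4 + 1/10*pi_5
  pi_2 = 2/5*pi_1 + 9/20*pi_2 + 3/20*pi_3 + 3/20*pi_4 + 1/4*pi_5
  pi_3 = 1/5*pi_1 + 3/20*pi_2 + 3/20*pi_3 + 1/20*pi_4 + 1/20*pi_5
  pi_4 = 1/10*pi_1 + 3/20*pi_2 + 1/20*pi_3 + 9/20*pi_4 + 9/20*pi_5
  pi_5 = 1/20*pi_1 + 1/5*pi_2 + 3/5*pi_3 + 1/20*pi_4 + 3/20*pi_5
with normalization: pi_1 + pi_2 + pi_3 + pi_4 + pi_5 = 1.

Using the first 4 balance equations plus normalization, the linear system A*pi = b is:
  [-3/4, 1/20, 1/20, 3/10, 1/10] . pi = 0
  [2/5, -11/20, 3/20, 3/20, 1/4] . pi = 0
  [1/5, 3/20, -17/20, 1/20, 1/20] . pi = 0
  [1/10, 3/20, 1/20, -11/20, 9/20] . pi = 0
  [1, 1, 1, 1, 1] . pi = 1

Solving yields:
  pi_1 = 4207/27113
  pi_2 = 7988/27113
  pi_3 = 3095/27113
  pi_4 = 7094/27113
  pi_5 = 4729/27113

Verification (pi * P):
  4207/27113*1/4 + 7988/27113*1/20 + 3095/27113*1/20 + 7094/27113*3/10 + 4729/27113*1/10 = 4207/27113 = pi_1  (ok)
  4207/27113*2/5 + 7988/27113*9/20 + 3095/27113*3/20 + 7094/27113*3/20 + 4729/27113*1/4 = 7988/27113 = pi_2  (ok)
  4207/27113*1/5 + 7988/27113*3/20 + 3095/27113*3/20 + 7094/27113*1/20 + 4729/27113*1/20 = 3095/27113 = pi_3  (ok)
  4207/27113*1/10 + 7988/27113*3/20 + 3095/27113*1/20 + 7094/27113*9/20 + 4729/27113*9/20 = 7094/27113 = pi_4  (ok)
  4207/27113*1/20 + 7988/27113*1/5 + 3095/27113*3/5 + 7094/27113*1/20 + 4729/27113*3/20 = 4729/27113 = pi_5  (ok)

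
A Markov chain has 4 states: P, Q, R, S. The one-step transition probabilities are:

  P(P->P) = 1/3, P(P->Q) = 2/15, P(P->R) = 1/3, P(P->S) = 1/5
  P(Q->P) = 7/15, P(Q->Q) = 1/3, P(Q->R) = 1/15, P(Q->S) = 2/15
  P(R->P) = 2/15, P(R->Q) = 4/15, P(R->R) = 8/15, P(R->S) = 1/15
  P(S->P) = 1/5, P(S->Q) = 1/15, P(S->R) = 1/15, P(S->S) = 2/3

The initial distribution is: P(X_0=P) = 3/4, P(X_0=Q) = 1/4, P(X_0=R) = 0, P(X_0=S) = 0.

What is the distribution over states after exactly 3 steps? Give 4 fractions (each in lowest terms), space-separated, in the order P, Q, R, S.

Answer: 182/675 73/375 932/3375 292/1125

Derivation:
Propagating the distribution step by step (d_{t+1} = d_t * P):
d_0 = (P=3/4, Q=1/4, R=0, S=0)
  d_1[P] = 3/4*1/3 + 1/4*7/15 + 0*2/15 + 0*1/5 = 11/30
  d_1[Q] = 3/4*2/15 + 1/4*1/3 + 0*4/15 + 0*1/15 = 11/60
  d_1[R] = 3/4*1/3 + 1/4*1/15 + 0*8/15 + 0*1/15 = 4/15
  d_1[S] = 3/4*1/5 + 1/4*2/15 + 0*1/15 + 0*2/3 = 11/60
d_1 = (P=11/30, Q=11/60, R=4/15, S=11/60)
  d_2[P] = 11/30*1/3 + 11/60*7/15 + 4/15*2/15 + 11/60*1/5 = 7/25
  d_2[Q] = 11/30*2/15 + 11/60*1/3 + 4/15*4/15 + 11/60*1/15 = 29/150
  d_2[R] = 11/30*1/3 + 11/60*1/15 + 4/15*8/15 + 11/60*1/15 = 13/45
  d_2[S] = 11/30*1/5 + 11/60*2/15 + 4/15*1/15 + 11/60*2/3 = 107/450
d_2 = (P=7/25, Q=29/150, R=13/45, S=107/450)
  d_3[P] = 7/25*1/3 + 29/150*7/15 + 13/45*2/15 + 107/450*1/5 = 182/675
  d_3[Q] = 7/25*2/15 + 29/150*1/3 + 13/45*4/15 + 107/450*1/15 = 73/375
  d_3[R] = 7/25*1/3 + 29/150*1/15 + 13/45*8/15 + 107/450*1/15 = 932/3375
  d_3[S] = 7/25*1/5 + 29/150*2/15 + 13/45*1/15 + 107/450*2/3 = 292/1125
d_3 = (P=182/675, Q=73/375, R=932/3375, S=292/1125)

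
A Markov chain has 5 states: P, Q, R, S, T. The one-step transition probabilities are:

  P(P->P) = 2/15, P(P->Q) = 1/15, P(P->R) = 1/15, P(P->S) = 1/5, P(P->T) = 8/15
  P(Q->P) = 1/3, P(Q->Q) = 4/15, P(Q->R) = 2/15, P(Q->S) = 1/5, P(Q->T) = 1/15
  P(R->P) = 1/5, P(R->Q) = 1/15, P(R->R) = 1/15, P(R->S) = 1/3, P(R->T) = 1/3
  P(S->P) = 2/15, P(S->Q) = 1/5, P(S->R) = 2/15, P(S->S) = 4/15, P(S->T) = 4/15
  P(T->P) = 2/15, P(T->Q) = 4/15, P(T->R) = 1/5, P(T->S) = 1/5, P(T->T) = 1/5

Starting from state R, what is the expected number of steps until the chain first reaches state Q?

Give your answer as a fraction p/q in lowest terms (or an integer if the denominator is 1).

Answer: 4330/701

Derivation:
Let h_i = expected steps to first reach Q from state i.
Boundary: h_Q = 0.
First-step equations for the other states:
  h_P = 1 + 2/15*h_P + 1/15*h_Q + 1/15*h_R + 1/5*h_S + 8/15*h_T
  h_R = 1 + 1/5*h_P + 1/15*h_Q + 1/15*h_R + 1/3*h_S + 1/3*h_T
  h_S = 1 + 2/15*h_P + 1/5*h_Q + 2/15*h_R + 4/15*h_S + 4/15*h_T
  h_T = 1 + 2/15*h_P + 4/15*h_Q + 1/5*h_R + 1/5*h_S + 1/5*h_T

Substituting h_Q = 0 and rearranging gives the linear system (I - Q) h = 1:
  [13/15, -1/15, -1/5, -8/15] . (h_P, h_R, h_S, h_T) = 1
  [-1/5, 14/15, -1/3, -1/3] . (h_P, h_R, h_S, h_T) = 1
  [-2/15, -2/15, 11/15, -4/15] . (h_P, h_R, h_S, h_T) = 1
  [-2/15, -1/5, -1/5, 4/5] . (h_P, h_R, h_S, h_T) = 1

Solving yields:
  h_P = 4260/701
  h_R = 4330/701
  h_S = 3837/701
  h_T = 3628/701

Starting state is R, so the expected hitting time is h_R = 4330/701.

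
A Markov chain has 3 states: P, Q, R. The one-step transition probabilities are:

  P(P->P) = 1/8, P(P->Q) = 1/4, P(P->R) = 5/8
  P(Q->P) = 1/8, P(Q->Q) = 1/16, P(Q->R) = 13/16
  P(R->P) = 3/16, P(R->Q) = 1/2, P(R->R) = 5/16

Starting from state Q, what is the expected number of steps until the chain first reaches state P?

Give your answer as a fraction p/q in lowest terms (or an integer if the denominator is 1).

Answer: 384/61

Derivation:
Let h_i = expected steps to first reach P from state i.
Boundary: h_P = 0.
First-step equations for the other states:
  h_Q = 1 + 1/8*h_P + 1/16*h_Q + 13/16*h_R
  h_R = 1 + 3/16*h_P + 1/2*h_Q + 5/16*h_R

Substituting h_P = 0 and rearranging gives the linear system (I - Q) h = 1:
  [15/16, -13/16] . (h_Q, h_R) = 1
  [-1/2, 11/16] . (h_Q, h_R) = 1

Solving yields:
  h_Q = 384/61
  h_R = 368/61

Starting state is Q, so the expected hitting time is h_Q = 384/61.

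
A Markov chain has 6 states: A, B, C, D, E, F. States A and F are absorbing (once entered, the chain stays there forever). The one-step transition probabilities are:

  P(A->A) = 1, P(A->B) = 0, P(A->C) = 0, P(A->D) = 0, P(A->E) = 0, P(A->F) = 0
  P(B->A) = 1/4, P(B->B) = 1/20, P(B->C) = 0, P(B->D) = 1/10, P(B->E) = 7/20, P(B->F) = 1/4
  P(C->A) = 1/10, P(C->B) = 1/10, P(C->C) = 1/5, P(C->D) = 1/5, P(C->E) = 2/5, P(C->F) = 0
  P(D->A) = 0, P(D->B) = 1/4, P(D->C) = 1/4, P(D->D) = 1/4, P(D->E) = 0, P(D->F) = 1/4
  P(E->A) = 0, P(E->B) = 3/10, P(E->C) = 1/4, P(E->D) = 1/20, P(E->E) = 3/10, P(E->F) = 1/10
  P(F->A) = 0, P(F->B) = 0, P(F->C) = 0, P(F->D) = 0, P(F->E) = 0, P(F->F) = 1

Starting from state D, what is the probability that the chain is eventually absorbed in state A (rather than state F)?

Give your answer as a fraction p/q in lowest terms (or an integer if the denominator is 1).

Answer: 909/3214

Derivation:
Let a_i = P(absorbed in A | start in state i).
Boundary conditions: a_A = 1, a_F = 0.
For each transient state i, a_i = sum_j P(i->j) * a_j:
  a_B = 1/4*a_A + 1/20*a_B + 0*a_C + 1/10*a_D + 7/20*a_E + 1/4*a_F
  a_C = 1/10*a_A + 1/10*a_B + 1/5*a_C + 1/5*a_D + 2/5*a_E + 0*a_F
  a_D = 0*a_A + 1/4*a_B + 1/4*a_C + 1/4*a_D + 0*a_E + 1/4*a_F
  a_E = 0*a_A + 3/10*a_B + 1/4*a_C + 1/20*a_D + 3/10*a_E + 1/10*a_F

Substituting a_A = 1 and a_F = 0, rearrange to (I - Q) a = r where r[i] = P(i -> A):
  [19/20, 0, -1/10, -7/20] . (a_B, a_C, a_D, a_E) = 1/4
  [-1/10, 4/5, -1/5, -2/5] . (a_B, a_C, a_D, a_E) = 1/10
  [-1/4, -1/4, 3/4, 0] . (a_B, a_C, a_D, a_E) = 0
  [-3/10, -1/4, -1/20, 7/10] . (a_B, a_C, a_D, a_E) = 0

Solving yields:
  a_B = 680/1607
  a_C = 1367/3214
  a_D = 909/3214
  a_E = 568/1607

Starting state is D, so the absorption probability is a_D = 909/3214.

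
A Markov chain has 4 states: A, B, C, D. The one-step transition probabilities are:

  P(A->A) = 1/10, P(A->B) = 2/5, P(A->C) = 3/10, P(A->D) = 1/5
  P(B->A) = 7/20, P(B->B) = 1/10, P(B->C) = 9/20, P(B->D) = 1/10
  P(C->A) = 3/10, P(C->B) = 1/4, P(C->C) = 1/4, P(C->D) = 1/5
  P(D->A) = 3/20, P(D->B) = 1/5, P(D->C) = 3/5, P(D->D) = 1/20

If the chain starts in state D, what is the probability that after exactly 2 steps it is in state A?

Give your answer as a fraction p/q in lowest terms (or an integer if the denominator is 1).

Computing P^2 by repeated multiplication:
P^1 =
  A: [1/10, 2/5, 3/10, 1/5]
  B: [7/20, 1/10, 9/20, 1/10]
  C: [3/10, 1/4, 1/4, 1/5]
  D: [3/20, 1/5, 3/5, 1/20]
P^2 =
  A: [27/100, 39/200, 81/200, 13/100]
  B: [11/50, 113/400, 129/400, 7/40]
  C: [89/400, 99/400, 77/200, 29/200]
  D: [109/400, 6/25, 63/200, 69/400]

(P^2)[D -> A] = 109/400

Answer: 109/400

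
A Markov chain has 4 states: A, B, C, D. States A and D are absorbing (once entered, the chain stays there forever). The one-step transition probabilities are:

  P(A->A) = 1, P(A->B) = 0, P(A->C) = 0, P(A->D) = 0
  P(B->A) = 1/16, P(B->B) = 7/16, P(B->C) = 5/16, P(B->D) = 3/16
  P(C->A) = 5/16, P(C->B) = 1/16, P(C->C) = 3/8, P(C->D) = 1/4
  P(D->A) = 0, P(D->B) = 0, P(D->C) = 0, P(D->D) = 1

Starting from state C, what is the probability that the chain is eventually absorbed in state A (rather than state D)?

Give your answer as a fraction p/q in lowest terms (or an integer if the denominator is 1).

Answer: 46/85

Derivation:
Let a_i = P(absorbed in A | start in state i).
Boundary conditions: a_A = 1, a_D = 0.
For each transient state i, a_i = sum_j P(i->j) * a_j:
  a_B = 1/16*a_A + 7/16*a_B + 5/16*a_C + 3/16*a_D
  a_C = 5/16*a_A + 1/16*a_B + 3/8*a_C + 1/4*a_D

Substituting a_A = 1 and a_D = 0, rearrange to (I - Q) a = r where r[i] = P(i -> A):
  [9/16, -5/16] . (a_B, a_C) = 1/16
  [-1/16, 5/8] . (a_B, a_C) = 5/16

Solving yields:
  a_B = 7/17
  a_C = 46/85

Starting state is C, so the absorption probability is a_C = 46/85.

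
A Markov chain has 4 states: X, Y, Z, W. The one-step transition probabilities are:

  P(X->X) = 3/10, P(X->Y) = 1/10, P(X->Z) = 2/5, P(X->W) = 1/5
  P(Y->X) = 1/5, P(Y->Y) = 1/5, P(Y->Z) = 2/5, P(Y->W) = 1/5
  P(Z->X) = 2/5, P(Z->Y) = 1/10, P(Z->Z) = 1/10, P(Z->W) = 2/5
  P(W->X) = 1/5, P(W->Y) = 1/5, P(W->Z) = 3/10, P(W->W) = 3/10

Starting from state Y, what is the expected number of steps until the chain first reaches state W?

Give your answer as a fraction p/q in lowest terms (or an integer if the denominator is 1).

Answer: 65/17

Derivation:
Let h_i = expected steps to first reach W from state i.
Boundary: h_W = 0.
First-step equations for the other states:
  h_X = 1 + 3/10*h_X + 1/10*h_Y + 2/5*h_Z + 1/5*h_W
  h_Y = 1 + 1/5*h_X + 1/5*h_Y + 2/5*h_Z + 1/5*h_W
  h_Z = 1 + 2/5*h_X + 1/10*h_Y + 1/10*h_Z + 2/5*h_W

Substituting h_W = 0 and rearranging gives the linear system (I - Q) h = 1:
  [7/10, -1/10, -2/5] . (h_X, h_Y, h_Z) = 1
  [-1/5, 4/5, -2/5] . (h_X, h_Y, h_Z) = 1
  [-2/5, -1/10, 9/10] . (h_X, h_Y, h_Z) = 1

Solving yields:
  h_X = 65/17
  h_Y = 65/17
  h_Z = 55/17

Starting state is Y, so the expected hitting time is h_Y = 65/17.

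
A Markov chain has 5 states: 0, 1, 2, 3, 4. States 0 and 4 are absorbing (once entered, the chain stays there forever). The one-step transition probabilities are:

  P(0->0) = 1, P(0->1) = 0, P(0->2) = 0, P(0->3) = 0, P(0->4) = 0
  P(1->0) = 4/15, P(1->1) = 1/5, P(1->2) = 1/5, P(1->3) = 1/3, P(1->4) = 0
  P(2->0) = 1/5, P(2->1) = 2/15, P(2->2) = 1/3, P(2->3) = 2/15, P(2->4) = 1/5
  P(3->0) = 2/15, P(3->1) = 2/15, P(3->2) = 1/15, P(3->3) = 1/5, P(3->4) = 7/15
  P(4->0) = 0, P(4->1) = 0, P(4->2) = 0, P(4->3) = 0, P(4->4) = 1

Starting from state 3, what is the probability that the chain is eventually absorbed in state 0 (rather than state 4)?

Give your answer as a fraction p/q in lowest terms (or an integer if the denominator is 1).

Let a_i = P(absorbed in 0 | start in state i).
Boundary conditions: a_0 = 1, a_4 = 0.
For each transient state i, a_i = sum_j P(i->j) * a_j:
  a_1 = 4/15*a_0 + 1/5*a_1 + 1/5*a_2 + 1/3*a_3 + 0*a_4
  a_2 = 1/5*a_0 + 2/15*a_1 + 1/3*a_2 + 2/15*a_3 + 1/5*a_4
  a_3 = 2/15*a_0 + 2/15*a_1 + 1/15*a_2 + 1/5*a_3 + 7/15*a_4

Substituting a_0 = 1 and a_4 = 0, rearrange to (I - Q) a = r where r[i] = P(i -> 0):
  [4/5, -1/5, -1/3] . (a_1, a_2, a_3) = 4/15
  [-2/15, 2/3, -2/15] . (a_1, a_2, a_3) = 1/5
  [-2/15, -1/15, 4/5] . (a_1, a_2, a_3) = 2/15

Solving yields:
  a_1 = 707/1222
  a_2 = 291/611
  a_3 = 185/611

Starting state is 3, so the absorption probability is a_3 = 185/611.

Answer: 185/611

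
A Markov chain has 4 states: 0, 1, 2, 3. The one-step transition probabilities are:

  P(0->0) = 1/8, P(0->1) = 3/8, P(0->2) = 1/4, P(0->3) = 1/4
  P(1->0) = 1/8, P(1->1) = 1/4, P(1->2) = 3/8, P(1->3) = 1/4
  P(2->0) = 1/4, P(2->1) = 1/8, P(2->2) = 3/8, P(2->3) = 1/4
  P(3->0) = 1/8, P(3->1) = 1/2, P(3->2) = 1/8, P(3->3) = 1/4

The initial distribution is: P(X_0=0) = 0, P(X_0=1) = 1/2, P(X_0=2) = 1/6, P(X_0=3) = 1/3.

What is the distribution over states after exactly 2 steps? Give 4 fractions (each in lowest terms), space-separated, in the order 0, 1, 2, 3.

Propagating the distribution step by step (d_{t+1} = d_t * P):
d_0 = (0=0, 1=1/2, 2=1/6, 3=1/3)
  d_1[0] = 0*1/8 + 1/2*1/8 + 1/6*1/4 + 1/3*1/8 = 7/48
  d_1[1] = 0*3/8 + 1/2*1/4 + 1/6*1/8 + 1/3*1/2 = 5/16
  d_1[2] = 0*1/4 + 1/2*3/8 + 1/6*3/8 + 1/3*1/8 = 7/24
  d_1[3] = 0*1/4 + 1/2*1/4 + 1/6*1/4 + 1/3*1/4 = 1/4
d_1 = (0=7/48, 1=5/16, 2=7/24, 3=1/4)
  d_2[0] = 7/48*1/8 + 5/16*1/8 + 7/24*1/4 + 1/4*1/8 = 31/192
  d_2[1] = 7/48*3/8 + 5/16*1/4 + 7/24*1/8 + 1/4*1/2 = 113/384
  d_2[2] = 7/48*1/4 + 5/16*3/8 + 7/24*3/8 + 1/4*1/8 = 113/384
  d_2[3] = 7/48*1/4 + 5/16*1/4 + 7/24*1/4 + 1/4*1/4 = 1/4
d_2 = (0=31/192, 1=113/384, 2=113/384, 3=1/4)

Answer: 31/192 113/384 113/384 1/4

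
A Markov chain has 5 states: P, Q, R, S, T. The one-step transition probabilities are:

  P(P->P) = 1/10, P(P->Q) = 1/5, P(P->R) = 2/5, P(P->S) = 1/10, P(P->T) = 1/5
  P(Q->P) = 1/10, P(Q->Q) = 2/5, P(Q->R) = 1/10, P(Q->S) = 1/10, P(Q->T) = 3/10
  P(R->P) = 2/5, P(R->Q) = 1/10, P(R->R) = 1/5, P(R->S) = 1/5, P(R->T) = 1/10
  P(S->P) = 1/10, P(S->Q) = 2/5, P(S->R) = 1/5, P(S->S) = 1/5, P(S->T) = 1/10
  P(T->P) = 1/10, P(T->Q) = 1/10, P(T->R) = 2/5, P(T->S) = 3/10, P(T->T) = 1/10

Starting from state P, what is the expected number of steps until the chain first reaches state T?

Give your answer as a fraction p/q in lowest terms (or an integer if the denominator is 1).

Let h_i = expected steps to first reach T from state i.
Boundary: h_T = 0.
First-step equations for the other states:
  h_P = 1 + 1/10*h_P + 1/5*h_Q + 2/5*h_R + 1/10*h_S + 1/5*h_T
  h_Q = 1 + 1/10*h_P + 2/5*h_Q + 1/10*h_R + 1/10*h_S + 3/10*h_T
  h_R = 1 + 2/5*h_P + 1/10*h_Q + 1/5*h_R + 1/5*h_S + 1/10*h_T
  h_S = 1 + 1/10*h_P + 2/5*h_Q + 1/5*h_R + 1/5*h_S + 1/10*h_T

Substituting h_T = 0 and rearranging gives the linear system (I - Q) h = 1:
  [9/10, -1/5, -2/5, -1/10] . (h_P, h_Q, h_R, h_S) = 1
  [-1/10, 3/5, -1/10, -1/10] . (h_P, h_Q, h_R, h_S) = 1
  [-2/5, -1/10, 4/5, -1/5] . (h_P, h_Q, h_R, h_S) = 1
  [-1/10, -2/5, -1/5, 4/5] . (h_P, h_Q, h_R, h_S) = 1

Solving yields:
  h_P = 1718/321
  h_Q = 1438/321
  h_R = 1892/321
  h_S = 1808/321

Starting state is P, so the expected hitting time is h_P = 1718/321.

Answer: 1718/321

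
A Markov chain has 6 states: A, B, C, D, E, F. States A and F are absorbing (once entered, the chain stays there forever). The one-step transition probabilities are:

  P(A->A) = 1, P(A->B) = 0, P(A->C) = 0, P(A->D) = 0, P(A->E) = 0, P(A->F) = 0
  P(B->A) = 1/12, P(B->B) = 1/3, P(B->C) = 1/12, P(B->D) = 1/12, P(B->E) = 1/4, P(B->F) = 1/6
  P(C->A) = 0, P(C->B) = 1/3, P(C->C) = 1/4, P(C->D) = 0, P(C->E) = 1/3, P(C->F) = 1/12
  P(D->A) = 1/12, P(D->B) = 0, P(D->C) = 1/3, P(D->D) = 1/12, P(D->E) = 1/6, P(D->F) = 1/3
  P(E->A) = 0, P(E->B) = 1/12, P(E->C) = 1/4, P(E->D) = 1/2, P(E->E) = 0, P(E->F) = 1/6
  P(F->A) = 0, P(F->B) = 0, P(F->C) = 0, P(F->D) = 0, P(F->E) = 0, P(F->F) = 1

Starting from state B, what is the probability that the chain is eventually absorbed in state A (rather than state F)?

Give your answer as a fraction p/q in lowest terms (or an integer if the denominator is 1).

Answer: 54/241

Derivation:
Let a_i = P(absorbed in A | start in state i).
Boundary conditions: a_A = 1, a_F = 0.
For each transient state i, a_i = sum_j P(i->j) * a_j:
  a_B = 1/12*a_A + 1/3*a_B + 1/12*a_C + 1/12*a_D + 1/4*a_E + 1/6*a_F
  a_C = 0*a_A + 1/3*a_B + 1/4*a_C + 0*a_D + 1/3*a_E + 1/12*a_F
  a_D = 1/12*a_A + 0*a_B + 1/3*a_C + 1/12*a_D + 1/6*a_E + 1/3*a_F
  a_E = 0*a_A + 1/12*a_B + 1/4*a_C + 1/2*a_D + 0*a_E + 1/6*a_F

Substituting a_A = 1 and a_F = 0, rearrange to (I - Q) a = r where r[i] = P(i -> A):
  [2/3, -1/12, -1/12, -1/4] . (a_B, a_C, a_D, a_E) = 1/12
  [-1/3, 3/4, 0, -1/3] . (a_B, a_C, a_D, a_E) = 0
  [0, -1/3, 11/12, -1/6] . (a_B, a_C, a_D, a_E) = 1/12
  [-1/12, -1/4, -1/2, 1] . (a_B, a_C, a_D, a_E) = 0

Solving yields:
  a_B = 54/241
  a_C = 40/241
  a_D = 43/241
  a_E = 36/241

Starting state is B, so the absorption probability is a_B = 54/241.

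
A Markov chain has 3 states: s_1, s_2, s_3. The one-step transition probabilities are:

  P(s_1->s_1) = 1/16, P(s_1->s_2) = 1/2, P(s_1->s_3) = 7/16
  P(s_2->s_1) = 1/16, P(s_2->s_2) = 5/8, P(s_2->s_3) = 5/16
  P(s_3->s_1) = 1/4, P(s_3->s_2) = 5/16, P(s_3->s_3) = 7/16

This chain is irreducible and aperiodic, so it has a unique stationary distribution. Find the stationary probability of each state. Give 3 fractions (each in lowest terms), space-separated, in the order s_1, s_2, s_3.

The stationary distribution satisfies pi = pi * P, i.e.:
  pi_s_1 = 1/16*pi_s_1 + 1/16*pi_s_2 + 1/4*pi_s_3
  pi_s_2 = 1/2*pi_s_1 + 5/8*pi_s_2 + 5/16*pi_s_3
  pi_s_3 = 7/16*pi_s_1 + 5/16*pi_s_2 + 7/16*pi_s_3
with normalization: pi_s_1 + pi_s_2 + pi_s_3 = 1.

Using the first 2 balance equations plus normalization, the linear system A*pi = b is:
  [-15/16, 1/16, 1/4] . pi = 0
  [1/2, -3/8, 5/16] . pi = 0
  [1, 1, 1] . pi = 1

Solving yields:
  pi_s_1 = 29/218
  pi_s_2 = 107/218
  pi_s_3 = 41/109

Verification (pi * P):
  29/218*1/16 + 107/218*1/16 + 41/109*1/4 = 29/218 = pi_s_1  (ok)
  29/218*1/2 + 107/218*5/8 + 41/109*5/16 = 107/218 = pi_s_2  (ok)
  29/218*7/16 + 107/218*5/16 + 41/109*7/16 = 41/109 = pi_s_3  (ok)

Answer: 29/218 107/218 41/109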